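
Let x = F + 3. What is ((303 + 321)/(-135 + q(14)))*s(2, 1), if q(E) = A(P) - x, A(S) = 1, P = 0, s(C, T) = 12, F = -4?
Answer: -7488/133 ≈ -56.301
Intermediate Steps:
x = -1 (x = -4 + 3 = -1)
q(E) = 2 (q(E) = 1 - 1*(-1) = 1 + 1 = 2)
((303 + 321)/(-135 + q(14)))*s(2, 1) = ((303 + 321)/(-135 + 2))*12 = (624/(-133))*12 = (624*(-1/133))*12 = -624/133*12 = -7488/133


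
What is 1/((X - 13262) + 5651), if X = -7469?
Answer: -1/15080 ≈ -6.6313e-5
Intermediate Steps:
1/((X - 13262) + 5651) = 1/((-7469 - 13262) + 5651) = 1/(-20731 + 5651) = 1/(-15080) = -1/15080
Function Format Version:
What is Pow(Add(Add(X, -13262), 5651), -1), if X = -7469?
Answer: Rational(-1, 15080) ≈ -6.6313e-5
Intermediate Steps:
Pow(Add(Add(X, -13262), 5651), -1) = Pow(Add(Add(-7469, -13262), 5651), -1) = Pow(Add(-20731, 5651), -1) = Pow(-15080, -1) = Rational(-1, 15080)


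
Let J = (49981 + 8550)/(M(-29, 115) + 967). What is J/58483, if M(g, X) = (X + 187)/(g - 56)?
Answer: 4975135/4789348319 ≈ 0.0010388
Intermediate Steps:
M(g, X) = (187 + X)/(-56 + g)
J = 4975135/81893 (J = (49981 + 8550)/((187 + 115)/(-56 - 29) + 967) = 58531/(302/(-85) + 967) = 58531/(-1/85*302 + 967) = 58531/(-302/85 + 967) = 58531/(81893/85) = 58531*(85/81893) = 4975135/81893 ≈ 60.752)
J/58483 = (4975135/81893)/58483 = (4975135/81893)*(1/58483) = 4975135/4789348319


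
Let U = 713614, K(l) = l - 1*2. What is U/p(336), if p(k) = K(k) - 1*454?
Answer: -356807/60 ≈ -5946.8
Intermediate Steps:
K(l) = -2 + l (K(l) = l - 2 = -2 + l)
p(k) = -456 + k (p(k) = (-2 + k) - 1*454 = (-2 + k) - 454 = -456 + k)
U/p(336) = 713614/(-456 + 336) = 713614/(-120) = 713614*(-1/120) = -356807/60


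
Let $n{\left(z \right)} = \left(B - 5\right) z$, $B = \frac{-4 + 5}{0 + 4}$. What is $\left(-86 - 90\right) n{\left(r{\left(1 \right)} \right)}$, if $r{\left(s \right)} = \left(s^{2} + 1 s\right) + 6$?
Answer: $6688$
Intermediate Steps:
$B = \frac{1}{4}$ ($B = 1 \cdot \frac{1}{4} = \frac{1}{4} \approx 0.25$)
$r{\left(s \right)} = 6 + s + s^{2}$ ($r{\left(s \right)} = \left(s^{2} + s\right) + 6 = \left(s + s^{2}\right) + 6 = 6 + s + s^{2}$)
$n{\left(z \right)} = - \frac{19 z}{4}$ ($n{\left(z \right)} = \left(\frac{1}{4} - 5\right) z = - \frac{19 z}{4}$)
$\left(-86 - 90\right) n{\left(r{\left(1 \right)} \right)} = \left(-86 - 90\right) \left(- \frac{19 \left(6 + 1 + 1^{2}\right)}{4}\right) = - 176 \left(- \frac{19 \left(6 + 1 + 1\right)}{4}\right) = - 176 \left(\left(- \frac{19}{4}\right) 8\right) = \left(-176\right) \left(-38\right) = 6688$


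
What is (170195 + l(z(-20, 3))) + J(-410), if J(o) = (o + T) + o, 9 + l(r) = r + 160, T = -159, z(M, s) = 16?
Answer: 169383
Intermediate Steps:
l(r) = 151 + r (l(r) = -9 + (r + 160) = -9 + (160 + r) = 151 + r)
J(o) = -159 + 2*o (J(o) = (o - 159) + o = (-159 + o) + o = -159 + 2*o)
(170195 + l(z(-20, 3))) + J(-410) = (170195 + (151 + 16)) + (-159 + 2*(-410)) = (170195 + 167) + (-159 - 820) = 170362 - 979 = 169383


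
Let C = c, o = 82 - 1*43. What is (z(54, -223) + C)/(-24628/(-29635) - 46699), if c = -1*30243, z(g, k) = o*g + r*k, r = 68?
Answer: 1283225135/1383900237 ≈ 0.92725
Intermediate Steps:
o = 39 (o = 82 - 43 = 39)
z(g, k) = 39*g + 68*k
c = -30243
C = -30243
(z(54, -223) + C)/(-24628/(-29635) - 46699) = ((39*54 + 68*(-223)) - 30243)/(-24628/(-29635) - 46699) = ((2106 - 15164) - 30243)/(-24628*(-1/29635) - 46699) = (-13058 - 30243)/(24628/29635 - 46699) = -43301/(-1383900237/29635) = -43301*(-29635/1383900237) = 1283225135/1383900237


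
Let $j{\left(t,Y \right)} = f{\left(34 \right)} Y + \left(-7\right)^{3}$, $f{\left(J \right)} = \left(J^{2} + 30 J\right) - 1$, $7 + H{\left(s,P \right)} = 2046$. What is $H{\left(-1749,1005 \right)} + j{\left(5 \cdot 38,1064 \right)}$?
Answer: $2315896$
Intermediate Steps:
$H{\left(s,P \right)} = 2039$ ($H{\left(s,P \right)} = -7 + 2046 = 2039$)
$f{\left(J \right)} = -1 + J^{2} + 30 J$
$j{\left(t,Y \right)} = -343 + 2175 Y$ ($j{\left(t,Y \right)} = \left(-1 + 34^{2} + 30 \cdot 34\right) Y + \left(-7\right)^{3} = \left(-1 + 1156 + 1020\right) Y - 343 = 2175 Y - 343 = -343 + 2175 Y$)
$H{\left(-1749,1005 \right)} + j{\left(5 \cdot 38,1064 \right)} = 2039 + \left(-343 + 2175 \cdot 1064\right) = 2039 + \left(-343 + 2314200\right) = 2039 + 2313857 = 2315896$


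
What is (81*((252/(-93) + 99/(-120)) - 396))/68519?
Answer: -40129263/84963560 ≈ -0.47231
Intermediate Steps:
(81*((252/(-93) + 99/(-120)) - 396))/68519 = (81*((252*(-1/93) + 99*(-1/120)) - 396))*(1/68519) = (81*((-84/31 - 33/40) - 396))*(1/68519) = (81*(-4383/1240 - 396))*(1/68519) = (81*(-495423/1240))*(1/68519) = -40129263/1240*1/68519 = -40129263/84963560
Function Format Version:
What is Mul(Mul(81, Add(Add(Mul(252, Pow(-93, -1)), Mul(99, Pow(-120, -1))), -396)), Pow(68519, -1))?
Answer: Rational(-40129263, 84963560) ≈ -0.47231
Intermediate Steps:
Mul(Mul(81, Add(Add(Mul(252, Pow(-93, -1)), Mul(99, Pow(-120, -1))), -396)), Pow(68519, -1)) = Mul(Mul(81, Add(Add(Mul(252, Rational(-1, 93)), Mul(99, Rational(-1, 120))), -396)), Rational(1, 68519)) = Mul(Mul(81, Add(Add(Rational(-84, 31), Rational(-33, 40)), -396)), Rational(1, 68519)) = Mul(Mul(81, Add(Rational(-4383, 1240), -396)), Rational(1, 68519)) = Mul(Mul(81, Rational(-495423, 1240)), Rational(1, 68519)) = Mul(Rational(-40129263, 1240), Rational(1, 68519)) = Rational(-40129263, 84963560)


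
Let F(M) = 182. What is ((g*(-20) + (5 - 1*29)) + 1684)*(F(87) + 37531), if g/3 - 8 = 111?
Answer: -206667240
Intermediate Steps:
g = 357 (g = 24 + 3*111 = 24 + 333 = 357)
((g*(-20) + (5 - 1*29)) + 1684)*(F(87) + 37531) = ((357*(-20) + (5 - 1*29)) + 1684)*(182 + 37531) = ((-7140 + (5 - 29)) + 1684)*37713 = ((-7140 - 24) + 1684)*37713 = (-7164 + 1684)*37713 = -5480*37713 = -206667240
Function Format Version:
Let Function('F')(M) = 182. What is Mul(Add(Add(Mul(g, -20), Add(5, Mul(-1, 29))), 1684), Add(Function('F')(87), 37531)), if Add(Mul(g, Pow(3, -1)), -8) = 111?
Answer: -206667240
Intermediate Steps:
g = 357 (g = Add(24, Mul(3, 111)) = Add(24, 333) = 357)
Mul(Add(Add(Mul(g, -20), Add(5, Mul(-1, 29))), 1684), Add(Function('F')(87), 37531)) = Mul(Add(Add(Mul(357, -20), Add(5, Mul(-1, 29))), 1684), Add(182, 37531)) = Mul(Add(Add(-7140, Add(5, -29)), 1684), 37713) = Mul(Add(Add(-7140, -24), 1684), 37713) = Mul(Add(-7164, 1684), 37713) = Mul(-5480, 37713) = -206667240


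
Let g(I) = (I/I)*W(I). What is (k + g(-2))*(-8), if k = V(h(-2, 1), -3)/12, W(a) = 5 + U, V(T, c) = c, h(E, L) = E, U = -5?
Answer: 2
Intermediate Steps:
W(a) = 0 (W(a) = 5 - 5 = 0)
g(I) = 0 (g(I) = (I/I)*0 = 1*0 = 0)
k = -1/4 (k = -3/12 = -3*1/12 = -1/4 ≈ -0.25000)
(k + g(-2))*(-8) = (-1/4 + 0)*(-8) = -1/4*(-8) = 2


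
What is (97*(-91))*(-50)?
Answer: 441350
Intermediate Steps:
(97*(-91))*(-50) = -8827*(-50) = 441350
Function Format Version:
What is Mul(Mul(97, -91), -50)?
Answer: 441350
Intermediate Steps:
Mul(Mul(97, -91), -50) = Mul(-8827, -50) = 441350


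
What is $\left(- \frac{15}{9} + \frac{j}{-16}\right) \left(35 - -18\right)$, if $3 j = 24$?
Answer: $- \frac{689}{6} \approx -114.83$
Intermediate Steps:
$j = 8$ ($j = \frac{1}{3} \cdot 24 = 8$)
$\left(- \frac{15}{9} + \frac{j}{-16}\right) \left(35 - -18\right) = \left(- \frac{15}{9} + \frac{8}{-16}\right) \left(35 - -18\right) = \left(\left(-15\right) \frac{1}{9} + 8 \left(- \frac{1}{16}\right)\right) \left(35 + 18\right) = \left(- \frac{5}{3} - \frac{1}{2}\right) 53 = \left(- \frac{13}{6}\right) 53 = - \frac{689}{6}$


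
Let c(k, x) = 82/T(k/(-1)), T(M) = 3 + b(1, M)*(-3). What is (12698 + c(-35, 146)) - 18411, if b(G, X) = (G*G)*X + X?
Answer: -1182673/207 ≈ -5713.4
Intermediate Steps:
b(G, X) = X + X*G² (b(G, X) = G²*X + X = X*G² + X = X + X*G²)
T(M) = 3 - 6*M (T(M) = 3 + (M*(1 + 1²))*(-3) = 3 + (M*(1 + 1))*(-3) = 3 + (M*2)*(-3) = 3 + (2*M)*(-3) = 3 - 6*M)
c(k, x) = 82/(3 + 6*k) (c(k, x) = 82/(3 - 6*k/(-1)) = 82/(3 - 6*k*(-1)) = 82/(3 - (-6)*k) = 82/(3 + 6*k))
(12698 + c(-35, 146)) - 18411 = (12698 + 82/(3*(1 + 2*(-35)))) - 18411 = (12698 + 82/(3*(1 - 70))) - 18411 = (12698 + (82/3)/(-69)) - 18411 = (12698 + (82/3)*(-1/69)) - 18411 = (12698 - 82/207) - 18411 = 2628404/207 - 18411 = -1182673/207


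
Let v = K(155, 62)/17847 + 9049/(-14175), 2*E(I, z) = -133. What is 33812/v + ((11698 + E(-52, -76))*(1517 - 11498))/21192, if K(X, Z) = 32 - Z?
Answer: -4940010245181939/84727579792 ≈ -58305.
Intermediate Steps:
E(I, z) = -133/2 (E(I, z) = (½)*(-133) = -133/2)
v = -5997139/9369675 (v = (32 - 1*62)/17847 + 9049/(-14175) = (32 - 62)*(1/17847) + 9049*(-1/14175) = -30*1/17847 - 9049/14175 = -10/5949 - 9049/14175 = -5997139/9369675 ≈ -0.64006)
33812/v + ((11698 + E(-52, -76))*(1517 - 11498))/21192 = 33812/(-5997139/9369675) + ((11698 - 133/2)*(1517 - 11498))/21192 = 33812*(-9369675/5997139) + ((23263/2)*(-9981))*(1/21192) = -316807451100/5997139 - 232188003/2*1/21192 = -316807451100/5997139 - 77396001/14128 = -4940010245181939/84727579792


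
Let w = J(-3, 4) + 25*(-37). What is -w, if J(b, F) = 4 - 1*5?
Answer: 926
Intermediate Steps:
J(b, F) = -1 (J(b, F) = 4 - 5 = -1)
w = -926 (w = -1 + 25*(-37) = -1 - 925 = -926)
-w = -1*(-926) = 926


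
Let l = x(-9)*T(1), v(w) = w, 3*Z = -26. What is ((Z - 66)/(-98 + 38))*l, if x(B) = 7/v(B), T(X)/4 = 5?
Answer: -1568/81 ≈ -19.358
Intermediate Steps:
Z = -26/3 (Z = (⅓)*(-26) = -26/3 ≈ -8.6667)
T(X) = 20 (T(X) = 4*5 = 20)
x(B) = 7/B
l = -140/9 (l = (7/(-9))*20 = (7*(-⅑))*20 = -7/9*20 = -140/9 ≈ -15.556)
((Z - 66)/(-98 + 38))*l = ((-26/3 - 66)/(-98 + 38))*(-140/9) = -224/3/(-60)*(-140/9) = -224/3*(-1/60)*(-140/9) = (56/45)*(-140/9) = -1568/81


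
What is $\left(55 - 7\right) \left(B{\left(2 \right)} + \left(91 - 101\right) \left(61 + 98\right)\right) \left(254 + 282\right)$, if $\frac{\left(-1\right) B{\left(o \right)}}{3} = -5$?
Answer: $-40521600$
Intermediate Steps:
$B{\left(o \right)} = 15$ ($B{\left(o \right)} = \left(-3\right) \left(-5\right) = 15$)
$\left(55 - 7\right) \left(B{\left(2 \right)} + \left(91 - 101\right) \left(61 + 98\right)\right) \left(254 + 282\right) = \left(55 - 7\right) \left(15 + \left(91 - 101\right) \left(61 + 98\right)\right) \left(254 + 282\right) = 48 \left(15 - 1590\right) 536 = 48 \left(-1575\right) 536 = \left(-75600\right) 536 = -40521600$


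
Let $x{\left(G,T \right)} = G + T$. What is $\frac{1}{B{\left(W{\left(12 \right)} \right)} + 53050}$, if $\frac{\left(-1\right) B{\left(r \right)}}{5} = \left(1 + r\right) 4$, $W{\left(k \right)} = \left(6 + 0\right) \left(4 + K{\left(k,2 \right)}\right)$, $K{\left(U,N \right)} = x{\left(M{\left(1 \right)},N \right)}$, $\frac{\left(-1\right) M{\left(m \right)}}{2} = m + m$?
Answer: $\frac{1}{52790} \approx 1.8943 \cdot 10^{-5}$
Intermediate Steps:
$M{\left(m \right)} = - 4 m$ ($M{\left(m \right)} = - 2 \left(m + m\right) = - 2 \cdot 2 m = - 4 m$)
$K{\left(U,N \right)} = -4 + N$ ($K{\left(U,N \right)} = \left(-4\right) 1 + N = -4 + N$)
$W{\left(k \right)} = 12$ ($W{\left(k \right)} = \left(6 + 0\right) \left(4 + \left(-4 + 2\right)\right) = 6 \left(4 - 2\right) = 6 \cdot 2 = 12$)
$B{\left(r \right)} = -20 - 20 r$ ($B{\left(r \right)} = - 5 \left(1 + r\right) 4 = - 5 \left(4 + 4 r\right) = -20 - 20 r$)
$\frac{1}{B{\left(W{\left(12 \right)} \right)} + 53050} = \frac{1}{\left(-20 - 240\right) + 53050} = \frac{1}{-260 + 53050} = \frac{1}{52790}$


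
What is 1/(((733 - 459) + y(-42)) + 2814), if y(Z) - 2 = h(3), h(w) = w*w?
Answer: 1/3099 ≈ 0.00032268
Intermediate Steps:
h(w) = w²
y(Z) = 11 (y(Z) = 2 + 3² = 2 + 9 = 11)
1/(((733 - 459) + y(-42)) + 2814) = 1/(((733 - 459) + 11) + 2814) = 1/((274 + 11) + 2814) = 1/(285 + 2814) = 1/3099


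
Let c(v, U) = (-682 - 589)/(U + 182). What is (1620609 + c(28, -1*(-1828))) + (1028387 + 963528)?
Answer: 7261171969/2010 ≈ 3.6125e+6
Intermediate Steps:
c(v, U) = -1271/(182 + U)
(1620609 + c(28, -1*(-1828))) + (1028387 + 963528) = (1620609 - 1271/(182 - 1*(-1828))) + (1028387 + 963528) = (1620609 - 1271/(182 + 1828)) + 1991915 = (1620609 - 1271/2010) + 1991915 = 3257422819/2010 + 1991915 = 7261171969/2010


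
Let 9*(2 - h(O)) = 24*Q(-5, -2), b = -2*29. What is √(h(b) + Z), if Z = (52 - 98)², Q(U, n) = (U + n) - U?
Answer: 7*√390/3 ≈ 46.080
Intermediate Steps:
Q(U, n) = n
b = -58
h(O) = 22/3 (h(O) = 2 - 8*(-2)/3 = 2 - ⅑*(-48) = 2 + 16/3 = 22/3)
Z = 2116 (Z = (-46)² = 2116)
√(h(b) + Z) = √(22/3 + 2116) = √(6370/3) = 7*√390/3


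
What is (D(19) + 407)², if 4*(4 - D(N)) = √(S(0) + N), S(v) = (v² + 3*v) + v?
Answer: (1644 - √19)²/16 ≈ 1.6803e+5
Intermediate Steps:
S(v) = v² + 4*v
D(N) = 4 - √N/4 (D(N) = 4 - √(0*(4 + 0) + N)/4 = 4 - √(0*4 + N)/4 = 4 - √(0 + N)/4 = 4 - √N/4)
(D(19) + 407)² = ((4 - √19/4) + 407)² = (411 - √19/4)²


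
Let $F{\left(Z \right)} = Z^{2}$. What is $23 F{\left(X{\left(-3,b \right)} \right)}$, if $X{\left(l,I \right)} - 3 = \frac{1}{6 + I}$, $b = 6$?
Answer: $\frac{31487}{144} \approx 218.66$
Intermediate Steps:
$X{\left(l,I \right)} = 3 + \frac{1}{6 + I}$
$23 F{\left(X{\left(-3,b \right)} \right)} = 23 \left(\frac{19 + 3 \cdot 6}{6 + 6}\right)^{2} = 23 \left(\frac{19 + 18}{12}\right)^{2} = 23 \left(\frac{1}{12} \cdot 37\right)^{2} = 23 \left(\frac{37}{12}\right)^{2} = 23 \cdot \frac{1369}{144} = \frac{31487}{144}$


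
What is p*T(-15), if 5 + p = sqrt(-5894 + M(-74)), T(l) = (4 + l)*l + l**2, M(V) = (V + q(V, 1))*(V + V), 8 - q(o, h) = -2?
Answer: -1950 + 390*sqrt(3578) ≈ 21378.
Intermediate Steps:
q(o, h) = 10 (q(o, h) = 8 - 1*(-2) = 8 + 2 = 10)
M(V) = 2*V*(10 + V) (M(V) = (V + 10)*(V + V) = (10 + V)*(2*V) = 2*V*(10 + V))
T(l) = l**2 + l*(4 + l) (T(l) = l*(4 + l) + l**2 = l**2 + l*(4 + l))
p = -5 + sqrt(3578) (p = -5 + sqrt(-5894 + 2*(-74)*(10 - 74)) = -5 + sqrt(-5894 + 2*(-74)*(-64)) = -5 + sqrt(-5894 + 9472) = -5 + sqrt(3578) ≈ 54.816)
p*T(-15) = (-5 + sqrt(3578))*(2*(-15)*(2 - 15)) = (-5 + sqrt(3578))*(2*(-15)*(-13)) = (-5 + sqrt(3578))*390 = -1950 + 390*sqrt(3578)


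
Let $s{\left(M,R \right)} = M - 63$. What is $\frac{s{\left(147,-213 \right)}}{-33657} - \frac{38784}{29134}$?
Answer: $- \frac{217966724}{163427173} \approx -1.3337$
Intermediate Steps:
$s{\left(M,R \right)} = -63 + M$ ($s{\left(M,R \right)} = M - 63 = -63 + M$)
$\frac{s{\left(147,-213 \right)}}{-33657} - \frac{38784}{29134} = \frac{-63 + 147}{-33657} - \frac{38784}{29134} = 84 \left(- \frac{1}{33657}\right) - \frac{19392}{14567} = - \frac{28}{11219} - \frac{19392}{14567} = - \frac{217966724}{163427173}$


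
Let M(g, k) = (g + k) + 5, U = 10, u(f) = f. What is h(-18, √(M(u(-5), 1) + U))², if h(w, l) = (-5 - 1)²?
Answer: 1296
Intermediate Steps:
M(g, k) = 5 + g + k
h(w, l) = 36 (h(w, l) = (-6)² = 36)
h(-18, √(M(u(-5), 1) + U))² = 36² = 1296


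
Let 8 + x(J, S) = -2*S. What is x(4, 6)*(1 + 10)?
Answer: -220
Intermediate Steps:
x(J, S) = -8 - 2*S
x(4, 6)*(1 + 10) = (-8 - 2*6)*(1 + 10) = (-8 - 12)*11 = -20*11 = -220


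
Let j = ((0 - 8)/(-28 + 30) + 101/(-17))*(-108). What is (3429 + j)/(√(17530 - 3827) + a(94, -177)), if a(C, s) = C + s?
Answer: 6353235/115838 + 76545*√13703/115838 ≈ 132.20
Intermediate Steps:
j = 18252/17 (j = (-8/2 + 101*(-1/17))*(-108) = (-8*½ - 101/17)*(-108) = (-4 - 101/17)*(-108) = -169/17*(-108) = 18252/17 ≈ 1073.6)
(3429 + j)/(√(17530 - 3827) + a(94, -177)) = (3429 + 18252/17)/(√(17530 - 3827) + (94 - 177)) = 76545/(17*(√13703 - 83)) = 76545/(17*(-83 + √13703))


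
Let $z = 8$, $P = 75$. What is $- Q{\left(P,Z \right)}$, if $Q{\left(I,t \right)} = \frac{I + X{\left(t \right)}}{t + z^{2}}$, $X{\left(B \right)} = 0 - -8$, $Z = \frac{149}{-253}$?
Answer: $- \frac{20999}{16043} \approx -1.3089$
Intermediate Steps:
$Z = - \frac{149}{253}$ ($Z = 149 \left(- \frac{1}{253}\right) = - \frac{149}{253} \approx -0.58893$)
$X{\left(B \right)} = 8$ ($X{\left(B \right)} = 0 + 8 = 8$)
$Q{\left(I,t \right)} = \frac{8 + I}{64 + t}$ ($Q{\left(I,t \right)} = \frac{I + 8}{t + 8^{2}} = \frac{8 + I}{t + 64} = \frac{8 + I}{64 + t}$)
$- Q{\left(P,Z \right)} = - \frac{8 + 75}{64 - \frac{149}{253}} = - \frac{83}{\frac{16043}{253}} = - \frac{253 \cdot 83}{16043} = \left(-1\right) \frac{20999}{16043} = - \frac{20999}{16043}$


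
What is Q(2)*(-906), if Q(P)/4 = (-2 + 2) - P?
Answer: 7248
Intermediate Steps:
Q(P) = -4*P (Q(P) = 4*((-2 + 2) - P) = 4*(0 - P) = 4*(-P) = -4*P)
Q(2)*(-906) = -4*2*(-906) = -8*(-906) = 7248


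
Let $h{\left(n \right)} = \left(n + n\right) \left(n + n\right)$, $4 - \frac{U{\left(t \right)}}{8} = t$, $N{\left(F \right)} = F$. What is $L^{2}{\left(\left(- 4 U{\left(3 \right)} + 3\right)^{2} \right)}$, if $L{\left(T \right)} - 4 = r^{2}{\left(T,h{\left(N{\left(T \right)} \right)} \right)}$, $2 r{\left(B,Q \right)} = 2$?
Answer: $25$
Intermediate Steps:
$U{\left(t \right)} = 32 - 8 t$
$h{\left(n \right)} = 4 n^{2}$ ($h{\left(n \right)} = 2 n 2 n = 4 n^{2}$)
$r{\left(B,Q \right)} = 1$ ($r{\left(B,Q \right)} = \frac{1}{2} \cdot 2 = 1$)
$L{\left(T \right)} = 5$ ($L{\left(T \right)} = 4 + 1^{2} = 4 + 1 = 5$)
$L^{2}{\left(\left(- 4 U{\left(3 \right)} + 3\right)^{2} \right)} = 5^{2} = 25$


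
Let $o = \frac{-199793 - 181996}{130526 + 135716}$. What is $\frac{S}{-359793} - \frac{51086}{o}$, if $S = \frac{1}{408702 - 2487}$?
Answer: $\frac{3743627344652725021}{105084232402905} \approx 35625.0$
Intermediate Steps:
$o = - \frac{381789}{266242} \approx -1.434$
$S = \frac{1}{406215} \approx 2.4618 \cdot 10^{-6}$
$\frac{S}{-359793} - \frac{51086}{o} = \frac{1}{406215 \left(-359793\right)} - \frac{51086}{- \frac{381789}{266242}} = \frac{1}{406215} \left(- \frac{1}{359793}\right) - - \frac{13601238812}{381789} = - \frac{1}{146153313495} + \frac{13601238812}{381789} = \frac{3743627344652725021}{105084232402905}$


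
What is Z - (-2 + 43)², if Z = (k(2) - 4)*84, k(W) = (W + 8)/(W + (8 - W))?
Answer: -1912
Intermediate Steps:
k(W) = 1 + W/8 (k(W) = (8 + W)/8 = (8 + W)*(⅛) = 1 + W/8)
Z = -231 (Z = ((1 + (⅛)*2) - 4)*84 = ((1 + ¼) - 4)*84 = (5/4 - 4)*84 = -11/4*84 = -231)
Z - (-2 + 43)² = -231 - (-2 + 43)² = -231 - 1*41² = -231 - 1*1681 = -231 - 1681 = -1912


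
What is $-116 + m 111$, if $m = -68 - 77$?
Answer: $-16211$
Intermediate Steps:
$m = -145$ ($m = -68 - 77 = -145$)
$-116 + m 111 = -116 - 16095 = -16211$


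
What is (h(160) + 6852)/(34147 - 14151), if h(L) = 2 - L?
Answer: 3347/9998 ≈ 0.33477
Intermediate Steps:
(h(160) + 6852)/(34147 - 14151) = ((2 - 1*160) + 6852)/(34147 - 14151) = ((2 - 160) + 6852)/19996 = (-158 + 6852)*(1/19996) = 6694*(1/19996) = 3347/9998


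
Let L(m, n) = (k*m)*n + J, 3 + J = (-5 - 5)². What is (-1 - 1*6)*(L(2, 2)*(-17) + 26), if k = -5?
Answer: 8981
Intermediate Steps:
J = 97 (J = -3 + (-5 - 5)² = -3 + (-10)² = -3 + 100 = 97)
L(m, n) = 97 - 5*m*n (L(m, n) = (-5*m)*n + 97 = -5*m*n + 97 = 97 - 5*m*n)
(-1 - 1*6)*(L(2, 2)*(-17) + 26) = (-1 - 1*6)*((97 - 5*2*2)*(-17) + 26) = (-1 - 6)*((97 - 20)*(-17) + 26) = -7*(77*(-17) + 26) = -7*(-1309 + 26) = -7*(-1283) = 8981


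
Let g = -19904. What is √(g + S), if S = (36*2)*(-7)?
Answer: 2*I*√5102 ≈ 142.86*I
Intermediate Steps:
S = -504 (S = 72*(-7) = -504)
√(g + S) = √(-19904 - 504) = √(-20408) = 2*I*√5102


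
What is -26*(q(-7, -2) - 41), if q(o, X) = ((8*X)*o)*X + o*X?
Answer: 6526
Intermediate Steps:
q(o, X) = X*o + 8*o*X**2 (q(o, X) = (8*X*o)*X + X*o = 8*o*X**2 + X*o = X*o + 8*o*X**2)
-26*(q(-7, -2) - 41) = -26*(-2*(-7)*(1 + 8*(-2)) - 41) = -26*(-2*(-7)*(1 - 16) - 41) = -26*(-2*(-7)*(-15) - 41) = -26*(-210 - 41) = -26*(-251) = 6526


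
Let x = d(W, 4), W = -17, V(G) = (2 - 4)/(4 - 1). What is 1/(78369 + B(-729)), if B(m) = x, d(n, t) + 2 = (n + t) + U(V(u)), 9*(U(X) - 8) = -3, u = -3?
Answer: 3/235085 ≈ 1.2761e-5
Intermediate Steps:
V(G) = -2/3
U(X) = 23/3 (U(X) = 8 + (1/9)*(-3) = 8 - 1/3 = 23/3)
d(n, t) = 17/3 + n + t (d(n, t) = -2 + ((n + t) + 23/3) = -2 + (23/3 + n + t) = 17/3 + n + t)
x = -22/3 (x = 17/3 - 17 + 4 = -22/3 ≈ -7.3333)
B(m) = -22/3
1/(78369 + B(-729)) = 1/(78369 - 22/3) = 1/(235085/3) = 3/235085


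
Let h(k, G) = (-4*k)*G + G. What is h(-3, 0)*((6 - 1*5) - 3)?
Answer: 0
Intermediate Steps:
h(k, G) = G - 4*G*k (h(k, G) = -4*G*k + G = G - 4*G*k)
h(-3, 0)*((6 - 1*5) - 3) = (0*(1 - 4*(-3)))*((6 - 1*5) - 3) = (0*(1 + 12))*((6 - 5) - 3) = (0*13)*(1 - 3) = 0*(-2) = 0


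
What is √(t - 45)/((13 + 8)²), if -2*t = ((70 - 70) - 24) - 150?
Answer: √42/441 ≈ 0.014696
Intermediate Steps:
t = 87 (t = -(((70 - 70) - 24) - 150)/2 = -((0 - 24) - 150)/2 = -(-24 - 150)/2 = -½*(-174) = 87)
√(t - 45)/((13 + 8)²) = √(87 - 45)/((13 + 8)²) = √42/(21²) = √42/441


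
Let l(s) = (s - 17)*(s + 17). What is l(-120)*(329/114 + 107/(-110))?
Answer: 84637778/3135 ≈ 26998.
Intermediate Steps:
l(s) = (-17 + s)*(17 + s)
l(-120)*(329/114 + 107/(-110)) = (-289 + (-120)²)*(329/114 + 107/(-110)) = (-289 + 14400)*(329*(1/114) + 107*(-1/110)) = 14111*(329/114 - 107/110) = 14111*(5998/3135) = 84637778/3135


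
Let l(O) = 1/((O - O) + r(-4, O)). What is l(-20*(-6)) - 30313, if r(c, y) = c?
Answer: -121253/4 ≈ -30313.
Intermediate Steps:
l(O) = -1/4 (l(O) = 1/((O - O) - 4) = 1/(0 - 4) = 1/(-4) = -1/4)
l(-20*(-6)) - 30313 = -1/4 - 30313 = -121253/4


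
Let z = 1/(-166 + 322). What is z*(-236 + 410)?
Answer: 29/26 ≈ 1.1154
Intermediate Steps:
z = 1/156 ≈ 0.0064103
z*(-236 + 410) = (-236 + 410)/156 = (1/156)*174 = 29/26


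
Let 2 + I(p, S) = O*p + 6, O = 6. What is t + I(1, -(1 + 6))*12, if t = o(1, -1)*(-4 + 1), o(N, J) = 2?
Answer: 114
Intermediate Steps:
I(p, S) = 4 + 6*p (I(p, S) = -2 + (6*p + 6) = -2 + (6 + 6*p) = 4 + 6*p)
t = -6 (t = 2*(-4 + 1) = 2*(-3) = -6)
t + I(1, -(1 + 6))*12 = -6 + (4 + 6*1)*12 = -6 + (4 + 6)*12 = -6 + 10*12 = -6 + 120 = 114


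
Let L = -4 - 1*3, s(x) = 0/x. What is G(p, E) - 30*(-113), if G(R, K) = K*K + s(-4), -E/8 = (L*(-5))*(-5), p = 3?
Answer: 1963390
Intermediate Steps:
s(x) = 0
L = -7 (L = -4 - 3 = -7)
E = 1400 (E = -8*(-7*(-5))*(-5) = -280*(-5) = -8*(-175) = 1400)
G(R, K) = K² (G(R, K) = K*K + 0 = K² + 0 = K²)
G(p, E) - 30*(-113) = 1400² - 30*(-113) = 1960000 + 3390 = 1963390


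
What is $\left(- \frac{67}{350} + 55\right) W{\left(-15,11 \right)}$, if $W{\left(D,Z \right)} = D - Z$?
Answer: $- \frac{249379}{175} \approx -1425.0$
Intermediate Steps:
$\left(- \frac{67}{350} + 55\right) W{\left(-15,11 \right)} = \left(- \frac{67}{350} + 55\right) \left(-15 - 11\right) = \left(\left(-67\right) \frac{1}{350} + 55\right) \left(-15 - 11\right) = \left(- \frac{67}{350} + 55\right) \left(-26\right) = \frac{19183}{350} \left(-26\right) = - \frac{249379}{175}$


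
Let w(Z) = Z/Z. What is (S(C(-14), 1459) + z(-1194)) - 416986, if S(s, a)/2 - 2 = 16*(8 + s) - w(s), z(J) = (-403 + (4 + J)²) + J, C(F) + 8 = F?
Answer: 997071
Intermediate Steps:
w(Z) = 1
C(F) = -8 + F
z(J) = -403 + J + (4 + J)²
S(s, a) = 258 + 32*s (S(s, a) = 4 + 2*(16*(8 + s) - 1*1) = 4 + 2*((128 + 16*s) - 1) = 4 + 2*(127 + 16*s) = 4 + (254 + 32*s) = 258 + 32*s)
(S(C(-14), 1459) + z(-1194)) - 416986 = ((258 + 32*(-8 - 14)) + (-403 - 1194 + (4 - 1194)²)) - 416986 = ((258 + 32*(-22)) + (-403 - 1194 + (-1190)²)) - 416986 = ((258 - 704) + (-403 - 1194 + 1416100)) - 416986 = (-446 + 1414503) - 416986 = 1414057 - 416986 = 997071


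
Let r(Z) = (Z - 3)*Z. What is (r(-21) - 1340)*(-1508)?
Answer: 1260688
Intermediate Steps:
r(Z) = Z*(-3 + Z) (r(Z) = (-3 + Z)*Z = Z*(-3 + Z))
(r(-21) - 1340)*(-1508) = (-21*(-3 - 21) - 1340)*(-1508) = (-21*(-24) - 1340)*(-1508) = (504 - 1340)*(-1508) = -836*(-1508) = 1260688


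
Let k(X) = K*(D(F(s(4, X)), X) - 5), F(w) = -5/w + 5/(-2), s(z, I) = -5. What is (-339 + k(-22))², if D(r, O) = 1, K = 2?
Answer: 120409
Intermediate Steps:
F(w) = -5/2 - 5/w (F(w) = -5/w + 5*(-½) = -5/w - 5/2 = -5/2 - 5/w)
k(X) = -8 (k(X) = 2*(1 - 5) = 2*(-4) = -8)
(-339 + k(-22))² = (-339 - 8)² = (-347)² = 120409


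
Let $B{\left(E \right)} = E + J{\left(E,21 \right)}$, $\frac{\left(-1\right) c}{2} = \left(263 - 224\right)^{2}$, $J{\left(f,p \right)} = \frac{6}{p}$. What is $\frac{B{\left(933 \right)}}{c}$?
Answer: $- \frac{6533}{21294} \approx -0.3068$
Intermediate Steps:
$c = -3042$ ($c = - 2 \left(263 - 224\right)^{2} = - 2 \cdot 39^{2} = \left(-2\right) 1521 = -3042$)
$B{\left(E \right)} = \frac{2}{7} + E$ ($B{\left(E \right)} = E + \frac{6}{21} = E + 6 \cdot \frac{1}{21} = E + \frac{2}{7} = \frac{2}{7} + E$)
$\frac{B{\left(933 \right)}}{c} = \frac{\frac{2}{7} + 933}{-3042} = \frac{6533}{7} \left(- \frac{1}{3042}\right) = - \frac{6533}{21294}$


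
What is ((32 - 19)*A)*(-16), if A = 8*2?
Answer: -3328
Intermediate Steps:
A = 16
((32 - 19)*A)*(-16) = ((32 - 19)*16)*(-16) = (13*16)*(-16) = 208*(-16) = -3328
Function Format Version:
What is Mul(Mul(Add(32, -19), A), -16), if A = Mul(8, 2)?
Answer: -3328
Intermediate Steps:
A = 16
Mul(Mul(Add(32, -19), A), -16) = Mul(Mul(Add(32, -19), 16), -16) = Mul(Mul(13, 16), -16) = Mul(208, -16) = -3328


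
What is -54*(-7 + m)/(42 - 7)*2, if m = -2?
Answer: 972/35 ≈ 27.771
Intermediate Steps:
-54*(-7 + m)/(42 - 7)*2 = -54*(-7 - 2)/(42 - 7)*2 = -(-486)/35*2 = -54*(-9/35)*2 = (486/35)*2 = 972/35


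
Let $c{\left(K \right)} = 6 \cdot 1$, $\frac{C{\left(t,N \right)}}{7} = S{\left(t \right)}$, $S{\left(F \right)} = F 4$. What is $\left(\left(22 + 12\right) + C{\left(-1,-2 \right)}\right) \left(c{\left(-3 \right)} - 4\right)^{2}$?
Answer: $24$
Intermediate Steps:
$S{\left(F \right)} = 4 F$
$C{\left(t,N \right)} = 28 t$ ($C{\left(t,N \right)} = 7 \cdot 4 t = 28 t$)
$c{\left(K \right)} = 6$
$\left(\left(22 + 12\right) + C{\left(-1,-2 \right)}\right) \left(c{\left(-3 \right)} - 4\right)^{2} = \left(\left(22 + 12\right) + 28 \left(-1\right)\right) \left(6 - 4\right)^{2} = \left(34 - 28\right) 2^{2} = 6 \cdot 4 = 24$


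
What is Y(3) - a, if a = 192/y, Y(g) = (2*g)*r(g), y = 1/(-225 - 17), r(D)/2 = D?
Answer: 46500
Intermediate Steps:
r(D) = 2*D
y = -1/242 (y = 1/(-242) = -1/242 ≈ -0.0041322)
Y(g) = 4*g**2 (Y(g) = (2*g)*(2*g) = 4*g**2)
a = -46464 (a = 192/(-1/242) = 192*(-242) = -46464)
Y(3) - a = 4*3**2 - 1*(-46464) = 4*9 + 46464 = 36 + 46464 = 46500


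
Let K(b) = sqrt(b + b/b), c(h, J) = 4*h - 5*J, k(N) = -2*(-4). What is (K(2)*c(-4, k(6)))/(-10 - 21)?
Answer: 56*sqrt(3)/31 ≈ 3.1289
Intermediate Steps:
k(N) = 8
c(h, J) = -5*J + 4*h
K(b) = sqrt(1 + b) (K(b) = sqrt(b + 1) = sqrt(1 + b))
(K(2)*c(-4, k(6)))/(-10 - 21) = (sqrt(1 + 2)*(-5*8 + 4*(-4)))/(-10 - 21) = (sqrt(3)*(-40 - 16))/(-31) = (sqrt(3)*(-56))*(-1/31) = -56*sqrt(3)*(-1/31) = 56*sqrt(3)/31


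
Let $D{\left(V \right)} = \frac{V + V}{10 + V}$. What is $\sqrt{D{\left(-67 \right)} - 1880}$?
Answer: $\frac{i \sqrt{6100482}}{57} \approx 43.332 i$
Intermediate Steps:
$D{\left(V \right)} = \frac{2 V}{10 + V}$
$\sqrt{D{\left(-67 \right)} - 1880} = \sqrt{2 \left(-67\right) \frac{1}{10 - 67} - 1880} = \sqrt{2 \left(-67\right) \frac{1}{-57} - 1880} = \sqrt{2 \left(-67\right) \left(- \frac{1}{57}\right) - 1880} = \sqrt{\frac{134}{57} - 1880} = \sqrt{- \frac{107026}{57}} = \frac{i \sqrt{6100482}}{57}$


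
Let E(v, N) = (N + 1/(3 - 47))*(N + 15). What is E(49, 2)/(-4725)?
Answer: -493/69300 ≈ -0.0071140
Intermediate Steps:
E(v, N) = (15 + N)*(-1/44 + N) (E(v, N) = (N + 1/(-44))*(15 + N) = (N - 1/44)*(15 + N) = (-1/44 + N)*(15 + N) = (15 + N)*(-1/44 + N))
E(49, 2)/(-4725) = (-15/44 + 2**2 + (659/44)*2)/(-4725) = (-15/44 + 4 + 659/22)*(-1/4725) = (1479/44)*(-1/4725) = -493/69300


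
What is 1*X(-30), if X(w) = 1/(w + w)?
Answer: -1/60 ≈ -0.016667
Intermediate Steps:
X(w) = 1/(2*w)
1*X(-30) = 1*((½)/(-30)) = 1*((½)*(-1/30)) = 1*(-1/60) = -1/60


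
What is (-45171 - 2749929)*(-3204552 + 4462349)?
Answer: -3515668394700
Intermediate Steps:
(-45171 - 2749929)*(-3204552 + 4462349) = -2795100*1257797 = -3515668394700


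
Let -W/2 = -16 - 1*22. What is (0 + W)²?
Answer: 5776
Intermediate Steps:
W = 76 (W = -2*(-16 - 1*22) = -2*(-16 - 22) = -2*(-38) = 76)
(0 + W)² = (0 + 76)² = 76² = 5776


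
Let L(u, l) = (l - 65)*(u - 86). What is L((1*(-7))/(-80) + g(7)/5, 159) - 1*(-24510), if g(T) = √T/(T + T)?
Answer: 657369/40 + 47*√7/35 ≈ 16438.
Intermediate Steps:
g(T) = 1/(2*√T) (g(T) = √T/((2*T)) = (1/(2*T))*√T = 1/(2*√T))
L(u, l) = (-86 + u)*(-65 + l) (L(u, l) = (-65 + l)*(-86 + u) = (-86 + u)*(-65 + l))
L((1*(-7))/(-80) + g(7)/5, 159) - 1*(-24510) = (5590 - 86*159 - 65*((1*(-7))/(-80) + (1/(2*√7))/5) + 159*((1*(-7))/(-80) + (1/(2*√7))/5)) - 1*(-24510) = (5590 - 13674 - 65*(-7*(-1/80) + ((√7/7)/2)*(⅕)) + 159*(-7*(-1/80) + ((√7/7)/2)*(⅕))) + 24510 = (5590 - 13674 - 65*(7/80 + (√7/14)*(⅕)) + 159*(7/80 + (√7/14)*(⅕))) + 24510 = (5590 - 13674 - 65*(7/80 + √7/70) + 159*(7/80 + √7/70)) + 24510 = (5590 - 13674 + (-91/16 - 13*√7/14) + (1113/80 + 159*√7/70)) + 24510 = (-323031/40 + 47*√7/35) + 24510 = 657369/40 + 47*√7/35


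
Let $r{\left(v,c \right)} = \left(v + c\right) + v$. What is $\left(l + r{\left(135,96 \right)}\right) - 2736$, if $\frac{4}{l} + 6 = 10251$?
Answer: $- \frac{24280646}{10245} \approx -2370.0$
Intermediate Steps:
$l = \frac{4}{10245}$ ($l = \frac{4}{-6 + 10251} = \frac{4}{10245} \approx 0.00039043$)
$r{\left(v,c \right)} = c + 2 v$ ($r{\left(v,c \right)} = \left(c + v\right) + v = c + 2 v$)
$\left(l + r{\left(135,96 \right)}\right) - 2736 = \left(\frac{4}{10245} + \left(96 + 2 \cdot 135\right)\right) - 2736 = \left(\frac{4}{10245} + \left(96 + 270\right)\right) - 2736 = \left(\frac{4}{10245} + 366\right) - 2736 = \frac{3749674}{10245} - 2736 = - \frac{24280646}{10245}$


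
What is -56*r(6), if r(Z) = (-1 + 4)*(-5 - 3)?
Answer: 1344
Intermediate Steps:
r(Z) = -24 (r(Z) = 3*(-8) = -24)
-56*r(6) = -56*(-24) = 1344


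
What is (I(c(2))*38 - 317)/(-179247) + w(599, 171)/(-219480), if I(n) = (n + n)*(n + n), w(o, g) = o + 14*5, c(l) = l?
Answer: -20420547/4371236840 ≈ -0.0046716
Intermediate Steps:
w(o, g) = 70 + o (w(o, g) = o + 70 = 70 + o)
I(n) = 4*n² (I(n) = (2*n)*(2*n) = 4*n²)
(I(c(2))*38 - 317)/(-179247) + w(599, 171)/(-219480) = ((4*2²)*38 - 317)/(-179247) + (70 + 599)/(-219480) = ((4*4)*38 - 317)*(-1/179247) + 669*(-1/219480) = (16*38 - 317)*(-1/179247) - 223/73160 = (608 - 317)*(-1/179247) - 223/73160 = 291*(-1/179247) - 223/73160 = -97/59749 - 223/73160 = -20420547/4371236840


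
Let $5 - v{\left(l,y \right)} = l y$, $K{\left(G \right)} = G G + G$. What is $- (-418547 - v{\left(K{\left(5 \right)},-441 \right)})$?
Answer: $431782$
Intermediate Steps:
$K{\left(G \right)} = G + G^{2}$ ($K{\left(G \right)} = G^{2} + G = G + G^{2}$)
$v{\left(l,y \right)} = 5 - l y$
$- (-418547 - v{\left(K{\left(5 \right)},-441 \right)}) = - (-418547 - \left(5 - 5 \left(1 + 5\right) \left(-441\right)\right)) = - (-418547 - \left(5 - 5 \cdot 6 \left(-441\right)\right)) = - (-418547 - \left(5 - 30 \left(-441\right)\right)) = - (-418547 - \left(5 + 13230\right)) = - (-418547 - 13235) = \left(-1\right) \left(-431782\right) = 431782$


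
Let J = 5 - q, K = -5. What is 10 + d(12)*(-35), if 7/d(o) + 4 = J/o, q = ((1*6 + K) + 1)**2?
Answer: 3410/47 ≈ 72.553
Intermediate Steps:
q = 4 (q = ((1*6 - 5) + 1)**2 = ((6 - 5) + 1)**2 = (1 + 1)**2 = 2**2 = 4)
J = 1 (J = 5 - 1*4 = 5 - 4 = 1)
d(o) = 7/(-4 + 1/o)
10 + d(12)*(-35) = 10 - 7*12/(-1 + 4*12)*(-35) = 10 - 7*12/(-1 + 48)*(-35) = 10 - 7*12/47*(-35) = 10 - 7*12*1/47*(-35) = 10 - 84/47*(-35) = 10 + 2940/47 = 3410/47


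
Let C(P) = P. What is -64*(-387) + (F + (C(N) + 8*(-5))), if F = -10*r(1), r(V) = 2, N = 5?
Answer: 24713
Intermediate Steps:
F = -20 (F = -10*2 = -20)
-64*(-387) + (F + (C(N) + 8*(-5))) = -64*(-387) + (-20 + (5 + 8*(-5))) = 24768 + (-20 + (5 - 40)) = 24768 + (-20 - 35) = 24768 - 55 = 24713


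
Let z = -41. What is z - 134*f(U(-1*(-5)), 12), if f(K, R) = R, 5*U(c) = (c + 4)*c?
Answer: -1649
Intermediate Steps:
U(c) = c*(4 + c)/5 (U(c) = ((c + 4)*c)/5 = ((4 + c)*c)/5 = (c*(4 + c))/5 = c*(4 + c)/5)
z - 134*f(U(-1*(-5)), 12) = -41 - 134*12 = -41 - 1608 = -1649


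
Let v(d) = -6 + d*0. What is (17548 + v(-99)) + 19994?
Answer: 37536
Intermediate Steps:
v(d) = -6 (v(d) = -6 + 0 = -6)
(17548 + v(-99)) + 19994 = (17548 - 6) + 19994 = 17542 + 19994 = 37536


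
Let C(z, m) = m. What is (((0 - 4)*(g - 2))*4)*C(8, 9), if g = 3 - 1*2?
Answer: 144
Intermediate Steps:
g = 1 (g = 3 - 2 = 1)
(((0 - 4)*(g - 2))*4)*C(8, 9) = (((0 - 4)*(1 - 2))*4)*9 = (-4*(-1)*4)*9 = (4*4)*9 = 16*9 = 144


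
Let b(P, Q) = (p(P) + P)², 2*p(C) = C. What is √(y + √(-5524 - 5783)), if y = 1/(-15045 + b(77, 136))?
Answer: √(-27276 + 46498761*I*√11307)/6819 ≈ 7.2916 + 7.2916*I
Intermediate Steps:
p(C) = C/2
b(P, Q) = 9*P²/4 (b(P, Q) = (P/2 + P)² = (3*P/2)² = 9*P²/4)
y = -4/6819 (y = 1/(-15045 + (9/4)*77²) = 1/(-15045 + (9/4)*5929) = 1/(-15045 + 53361/4) = 1/(-6819/4) = -4/6819 ≈ -0.00058660)
√(y + √(-5524 - 5783)) = √(-4/6819 + √(-5524 - 5783)) = √(-4/6819 + √(-11307)) = √(-4/6819 + I*√11307)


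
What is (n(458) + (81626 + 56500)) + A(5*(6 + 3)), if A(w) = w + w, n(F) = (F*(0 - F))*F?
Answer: -95933696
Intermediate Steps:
n(F) = -F³ (n(F) = (F*(-F))*F = (-F²)*F = -F³)
A(w) = 2*w
(n(458) + (81626 + 56500)) + A(5*(6 + 3)) = (-1*458³ + (81626 + 56500)) + 2*(5*(6 + 3)) = (-1*96071912 + 138126) + 2*(5*9) = (-96071912 + 138126) + 2*45 = -95933786 + 90 = -95933696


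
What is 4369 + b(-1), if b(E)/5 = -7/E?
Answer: 4404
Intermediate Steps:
b(E) = -35/E (b(E) = 5*(-7/E) = -35/E)
4369 + b(-1) = 4369 - 35/(-1) = 4369 - 35*(-1) = 4369 + 35 = 4404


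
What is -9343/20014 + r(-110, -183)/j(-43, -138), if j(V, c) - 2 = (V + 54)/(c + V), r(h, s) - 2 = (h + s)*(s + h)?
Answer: 34554987449/780546 ≈ 44270.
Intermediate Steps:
r(h, s) = 2 + (h + s)² (r(h, s) = 2 + (h + s)*(s + h) = 2 + (h + s)*(h + s) = 2 + (h + s)²)
j(V, c) = 2 + (54 + V)/(V + c) (j(V, c) = 2 + (V + 54)/(c + V) = 2 + (54 + V)/(V + c))
-9343/20014 + r(-110, -183)/j(-43, -138) = -9343/20014 + (2 + (-110 - 183)²)/(((54 + 2*(-138) + 3*(-43))/(-43 - 138))) = -9343*1/20014 + (2 + (-293)²)/(((54 - 276 - 129)/(-181))) = -9343/20014 + (2 + 85849)/((-1/181*(-351))) = -9343/20014 + 85851/(351/181) = -9343/20014 + 85851*(181/351) = -9343/20014 + 1726559/39 = 34554987449/780546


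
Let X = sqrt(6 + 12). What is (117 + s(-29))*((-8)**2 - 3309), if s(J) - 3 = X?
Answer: -389400 - 9735*sqrt(2) ≈ -4.0317e+5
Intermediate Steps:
X = 3*sqrt(2) (X = sqrt(18) = 3*sqrt(2) ≈ 4.2426)
s(J) = 3 + 3*sqrt(2)
(117 + s(-29))*((-8)**2 - 3309) = (117 + (3 + 3*sqrt(2)))*((-8)**2 - 3309) = (120 + 3*sqrt(2))*(64 - 3309) = (120 + 3*sqrt(2))*(-3245) = -389400 - 9735*sqrt(2)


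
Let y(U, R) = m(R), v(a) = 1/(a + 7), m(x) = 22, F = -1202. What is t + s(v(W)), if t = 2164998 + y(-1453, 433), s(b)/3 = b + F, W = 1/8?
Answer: 41066874/19 ≈ 2.1614e+6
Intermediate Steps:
W = ⅛ ≈ 0.12500
v(a) = 1/(7 + a)
y(U, R) = 22
s(b) = -3606 + 3*b (s(b) = 3*(b - 1202) = 3*(-1202 + b) = -3606 + 3*b)
t = 2165020 (t = 2164998 + 22 = 2165020)
t + s(v(W)) = 2165020 + (-3606 + 3/(7 + ⅛)) = 2165020 + (-3606 + 3/(57/8)) = 2165020 + (-3606 + 3*(8/57)) = 2165020 + (-3606 + 8/19) = 2165020 - 68506/19 = 41066874/19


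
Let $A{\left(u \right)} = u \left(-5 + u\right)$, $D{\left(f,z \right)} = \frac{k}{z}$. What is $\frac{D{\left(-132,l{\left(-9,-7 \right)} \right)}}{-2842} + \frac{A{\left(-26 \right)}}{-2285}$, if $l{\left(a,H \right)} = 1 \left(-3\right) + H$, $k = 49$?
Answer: $- \frac{93039}{265060} \approx -0.35101$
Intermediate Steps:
$l{\left(a,H \right)} = -3 + H$
$D{\left(f,z \right)} = \frac{49}{z}$
$\frac{D{\left(-132,l{\left(-9,-7 \right)} \right)}}{-2842} + \frac{A{\left(-26 \right)}}{-2285} = \frac{49 \frac{1}{-3 - 7}}{-2842} + \frac{\left(-26\right) \left(-5 - 26\right)}{-2285} = \frac{49}{-10} \left(- \frac{1}{2842}\right) + \left(-26\right) \left(-31\right) \left(- \frac{1}{2285}\right) = 49 \left(- \frac{1}{10}\right) \left(- \frac{1}{2842}\right) + 806 \left(- \frac{1}{2285}\right) = \left(- \frac{49}{10}\right) \left(- \frac{1}{2842}\right) - \frac{806}{2285} = \frac{1}{580} - \frac{806}{2285} = - \frac{93039}{265060}$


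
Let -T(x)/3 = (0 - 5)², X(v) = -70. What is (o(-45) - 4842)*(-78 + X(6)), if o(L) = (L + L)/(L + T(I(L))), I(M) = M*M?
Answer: 716505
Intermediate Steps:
I(M) = M²
T(x) = -75 (T(x) = -3*(0 - 5)² = -3*(-5)² = -3*25 = -75)
o(L) = 2*L/(-75 + L) (o(L) = (L + L)/(L - 75) = (2*L)/(-75 + L) = 2*L/(-75 + L))
(o(-45) - 4842)*(-78 + X(6)) = (2*(-45)/(-75 - 45) - 4842)*(-78 - 70) = (2*(-45)/(-120) - 4842)*(-148) = (2*(-45)*(-1/120) - 4842)*(-148) = (¾ - 4842)*(-148) = -19365/4*(-148) = 716505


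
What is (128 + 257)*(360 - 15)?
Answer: 132825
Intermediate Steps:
(128 + 257)*(360 - 15) = 385*345 = 132825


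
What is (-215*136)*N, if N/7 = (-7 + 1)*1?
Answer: 1228080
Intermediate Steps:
N = -42 (N = 7*((-7 + 1)*1) = 7*(-6*1) = 7*(-6) = -42)
(-215*136)*N = -215*136*(-42) = -29240*(-42) = 1228080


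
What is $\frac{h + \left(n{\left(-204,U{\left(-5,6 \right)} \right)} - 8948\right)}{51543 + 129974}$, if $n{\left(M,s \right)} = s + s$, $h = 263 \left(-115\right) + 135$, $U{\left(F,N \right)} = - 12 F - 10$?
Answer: $- \frac{38958}{181517} \approx -0.21462$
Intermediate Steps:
$U{\left(F,N \right)} = -10 - 12 F$
$h = -30110$ ($h = -30245 + 135 = -30110$)
$n{\left(M,s \right)} = 2 s$
$\frac{h + \left(n{\left(-204,U{\left(-5,6 \right)} \right)} - 8948\right)}{51543 + 129974} = \frac{-30110 - \left(8948 - 2 \left(-10 - -60\right)\right)}{51543 + 129974} = \frac{-30110 - \left(8948 - 2 \left(-10 + 60\right)\right)}{181517} = \left(-30110 + \left(2 \cdot 50 - 8948\right)\right) \frac{1}{181517} = \left(-30110 + \left(100 - 8948\right)\right) \frac{1}{181517} = \left(-30110 - 8848\right) \frac{1}{181517} = \left(-38958\right) \frac{1}{181517} = - \frac{38958}{181517}$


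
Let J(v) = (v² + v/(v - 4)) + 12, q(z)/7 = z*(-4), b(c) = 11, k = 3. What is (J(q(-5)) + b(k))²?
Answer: 445178525089/1156 ≈ 3.8510e+8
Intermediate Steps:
q(z) = -28*z (q(z) = 7*(z*(-4)) = 7*(-4*z) = -28*z)
J(v) = 12 + v² + v/(-4 + v) (J(v) = (v² + v/(-4 + v)) + 12 = 12 + v² + v/(-4 + v))
(J(q(-5)) + b(k))² = ((-48 + (-28*(-5))³ - 4*(-28*(-5))² + 13*(-28*(-5)))/(-4 - 28*(-5)) + 11)² = ((-48 + 140³ - 4*140² + 13*140)/(-4 + 140) + 11)² = ((-48 + 2744000 - 4*19600 + 1820)/136 + 11)² = ((-48 + 2744000 - 78400 + 1820)/136 + 11)² = ((1/136)*2667372 + 11)² = (666843/34 + 11)² = (667217/34)² = 445178525089/1156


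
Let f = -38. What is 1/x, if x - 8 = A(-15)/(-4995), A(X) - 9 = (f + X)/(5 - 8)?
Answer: 2997/23960 ≈ 0.12508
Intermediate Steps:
A(X) = 65/3 - X/3 (A(X) = 9 + (-38 + X)/(5 - 8) = 9 + (-38 + X)/(-3) = 9 + (-38 + X)*(-⅓) = 9 + (38/3 - X/3) = 65/3 - X/3)
x = 23960/2997 (x = 8 + (65/3 - ⅓*(-15))/(-4995) = 8 + (65/3 + 5)*(-1/4995) = 8 + (80/3)*(-1/4995) = 8 - 16/2997 = 23960/2997 ≈ 7.9947)
1/x = 1/(23960/2997) = 2997/23960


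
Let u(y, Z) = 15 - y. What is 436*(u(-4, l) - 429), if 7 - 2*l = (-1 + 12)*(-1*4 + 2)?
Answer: -178760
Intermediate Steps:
l = 29/2 (l = 7/2 - (-1 + 12)*(-1*4 + 2)/2 = 7/2 - 11*(-4 + 2)/2 = 7/2 - 11*(-2)/2 = 7/2 - ½*(-22) = 7/2 + 11 = 29/2 ≈ 14.500)
436*(u(-4, l) - 429) = 436*((15 - 1*(-4)) - 429) = 436*((15 + 4) - 429) = 436*(19 - 429) = 436*(-410) = -178760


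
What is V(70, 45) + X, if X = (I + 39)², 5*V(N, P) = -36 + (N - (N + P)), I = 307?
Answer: 598499/5 ≈ 1.1970e+5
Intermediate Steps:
V(N, P) = -36/5 - P/5 (V(N, P) = (-36 + (N - (N + P)))/5 = (-36 + (N + (-N - P)))/5 = (-36 - P)/5 = -36/5 - P/5)
X = 119716 (X = (307 + 39)² = 346² = 119716)
V(70, 45) + X = (-36/5 - ⅕*45) + 119716 = (-36/5 - 9) + 119716 = -81/5 + 119716 = 598499/5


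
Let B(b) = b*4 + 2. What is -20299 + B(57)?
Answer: -20069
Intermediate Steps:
B(b) = 2 + 4*b (B(b) = 4*b + 2 = 2 + 4*b)
-20299 + B(57) = -20299 + (2 + 4*57) = -20299 + (2 + 228) = -20299 + 230 = -20069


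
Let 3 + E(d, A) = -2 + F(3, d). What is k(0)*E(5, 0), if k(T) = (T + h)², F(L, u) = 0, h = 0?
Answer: 0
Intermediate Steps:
k(T) = T² (k(T) = (T + 0)² = T²)
E(d, A) = -5 (E(d, A) = -3 + (-2 + 0) = -3 - 2 = -5)
k(0)*E(5, 0) = 0²*(-5) = 0*(-5) = 0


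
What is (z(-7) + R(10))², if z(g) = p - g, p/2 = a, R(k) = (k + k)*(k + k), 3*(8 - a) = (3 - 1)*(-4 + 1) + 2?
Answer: 1630729/9 ≈ 1.8119e+5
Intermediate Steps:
a = 28/3 (a = 8 - ((3 - 1)*(-4 + 1) + 2)/3 = 8 - (2*(-3) + 2)/3 = 8 - (-6 + 2)/3 = 8 - ⅓*(-4) = 8 + 4/3 = 28/3 ≈ 9.3333)
R(k) = 4*k² (R(k) = (2*k)*(2*k) = 4*k²)
p = 56/3 (p = 2*(28/3) = 56/3 ≈ 18.667)
z(g) = 56/3 - g
(z(-7) + R(10))² = ((56/3 - 1*(-7)) + 4*10²)² = ((56/3 + 7) + 4*100)² = (77/3 + 400)² = (1277/3)² = 1630729/9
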